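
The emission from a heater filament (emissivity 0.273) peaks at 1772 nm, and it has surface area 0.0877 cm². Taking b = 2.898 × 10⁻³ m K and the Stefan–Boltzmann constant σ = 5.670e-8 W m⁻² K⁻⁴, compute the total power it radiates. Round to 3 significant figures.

P ≈ 0.971 W

Wien's law: T = b/λ_max = 2.898×10⁻³/1.772×10⁻⁶ = 1635.44 K.
Area A = 0.0877 cm² = 8.77×10⁻⁶ m².
Then P = εσAT⁴ = 0.273×5.670×10⁻⁸×8.77×10⁻⁶×(1635.44)⁴ = 0.971 W.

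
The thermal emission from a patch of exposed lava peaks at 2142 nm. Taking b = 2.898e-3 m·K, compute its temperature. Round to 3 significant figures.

T ≈ 1.35×10³ K

Wien's law gives T = b/λ_max = (2.898×10⁻³ m·K)/(2.142×10⁻⁶ m) = 1.35×10³ K.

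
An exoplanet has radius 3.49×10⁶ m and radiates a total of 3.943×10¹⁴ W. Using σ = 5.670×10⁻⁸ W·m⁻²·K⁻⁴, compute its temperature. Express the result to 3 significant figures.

T ≈ 82.1 K

Surface area A = 4πR² = 4π(3.49×10⁶ m)² = 1.53060×10¹⁴ m².
P = σAT⁴ ⇒ T = (P/(σA))^(1/4) = (3.943×10¹⁴/(5.670×10⁻⁸×1.53060×10¹⁴))^(1/4) = 82.1 K.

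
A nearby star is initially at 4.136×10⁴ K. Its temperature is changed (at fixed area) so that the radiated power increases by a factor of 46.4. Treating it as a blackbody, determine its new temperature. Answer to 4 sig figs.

T₂ ≈ 1.079×10⁵ K

P ∝ T⁴, so T₂/T₁ = (P₂/P₁)^(1/4) = (46.4)^(1/4) = 2.60993.
T₂ = 4.136×10⁴ × 2.60993 = 1.079×10⁵ K.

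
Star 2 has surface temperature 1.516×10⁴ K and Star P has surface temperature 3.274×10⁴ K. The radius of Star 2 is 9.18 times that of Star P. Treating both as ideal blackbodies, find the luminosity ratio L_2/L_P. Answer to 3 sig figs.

L_2/L_P ≈ 3.87

L ∝ R²T⁴, so L_2/L_P = (R_2/R_P)²(T_2/T_P)⁴ = (9.18)² × (1.516×10⁴/3.274×10⁴)⁴ = 84.2724 × 0.0459708 = 3.87.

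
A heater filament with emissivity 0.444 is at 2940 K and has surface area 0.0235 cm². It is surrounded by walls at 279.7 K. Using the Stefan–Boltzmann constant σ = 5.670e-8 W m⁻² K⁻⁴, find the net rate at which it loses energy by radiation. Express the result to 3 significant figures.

Area A = 0.0235 cm² = 2.35×10⁻⁶ m².
Net radiated power P_net = εσA(T⁴ − T₀⁴) = 0.444×5.670×10⁻⁸×2.35×10⁻⁶×(2940⁴ − 279.7⁴).
T⁴ − T₀⁴ = 7.47118×10¹³ − 6.12026×10⁹ = 7.47057×10¹³ K⁴, so P_net = 4.42 W.

Net loss ≈ 4.42 W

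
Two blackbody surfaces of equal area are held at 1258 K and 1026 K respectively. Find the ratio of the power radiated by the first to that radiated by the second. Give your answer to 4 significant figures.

With equal areas, P₁/P₂ = (T₁/T₂)⁴ = (1258/1026)⁴ = 2.260.

P₁/P₂ ≈ 2.260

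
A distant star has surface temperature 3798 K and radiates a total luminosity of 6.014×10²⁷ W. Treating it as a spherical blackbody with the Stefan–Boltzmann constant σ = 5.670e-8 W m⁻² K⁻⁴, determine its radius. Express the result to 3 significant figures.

R ≈ 6.37×10⁹ m

L = 4πR²σT⁴ ⇒ R = √(L/(4πσT⁴)).
σT⁴ = 1.17979×10⁷ W/m², so R = √(6.014×10²⁷/(4π×1.17979×10⁷)) = 6.37×10⁹ m.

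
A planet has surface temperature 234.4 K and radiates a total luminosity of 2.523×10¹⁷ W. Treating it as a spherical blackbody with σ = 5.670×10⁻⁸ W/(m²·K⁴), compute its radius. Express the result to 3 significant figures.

L = 4πR²σT⁴ ⇒ R = √(L/(4πσT⁴)).
σT⁴ = 171.164 W/m², so R = √(2.523×10¹⁷/(4π×171.164)) = 1.08×10⁷ m.

R ≈ 1.08×10⁷ m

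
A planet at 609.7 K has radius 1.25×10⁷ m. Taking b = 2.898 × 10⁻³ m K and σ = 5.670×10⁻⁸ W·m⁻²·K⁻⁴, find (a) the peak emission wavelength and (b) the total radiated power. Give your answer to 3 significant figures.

(a) λ_max = b/T = 2.898×10⁻³/609.7 = 4.753×10⁻⁶ m = 4.75 μm.
Surface area A = 4πR² = 4π(1.25×10⁷ m)² = 1.96350×10¹⁵ m².
(b) P = σAT⁴ = 5.670×10⁻⁸×1.96350×10¹⁵×(609.7)⁴ = 1.54×10¹⁹ W.

λ_max ≈ 4.75 μm; P ≈ 1.54×10¹⁹ W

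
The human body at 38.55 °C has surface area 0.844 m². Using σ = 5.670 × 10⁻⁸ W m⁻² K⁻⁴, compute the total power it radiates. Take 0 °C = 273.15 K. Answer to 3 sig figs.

T = 38.55 °C + 273.15 = 311.70 K.
Area A = 0.844 m².
P = σAT⁴ = 5.670×10⁻⁸ × 0.844 × (311.70)⁴ = 452 W.

P ≈ 452 W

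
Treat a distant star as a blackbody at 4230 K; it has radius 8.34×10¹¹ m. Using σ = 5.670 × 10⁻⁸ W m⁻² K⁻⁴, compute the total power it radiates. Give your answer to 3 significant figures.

Surface area A = 4πR² = 4π(8.34×10¹¹ m)² = 8.74061×10²⁴ m².
P = σAT⁴ = 5.670×10⁻⁸ × 8.74061×10²⁴ × (4230)⁴ = 1.59×10³² W.

P ≈ 1.59×10³² W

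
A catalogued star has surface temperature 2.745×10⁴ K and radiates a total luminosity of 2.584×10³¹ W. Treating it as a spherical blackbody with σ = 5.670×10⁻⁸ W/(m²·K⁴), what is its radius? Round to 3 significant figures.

R ≈ 7.99×10⁹ m

L = 4πR²σT⁴ ⇒ R = √(L/(4πσT⁴)).
σT⁴ = 3.21923×10¹⁰ W/m², so R = √(2.584×10³¹/(4π×3.21923×10¹⁰)) = 7.99×10⁹ m.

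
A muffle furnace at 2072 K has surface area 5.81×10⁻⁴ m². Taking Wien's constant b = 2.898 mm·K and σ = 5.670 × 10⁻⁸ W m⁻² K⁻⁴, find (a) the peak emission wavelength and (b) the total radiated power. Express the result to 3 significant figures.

(a) λ_max = b/T = 2.898×10⁻³/2072 = 1.399×10⁻⁶ m = 1.40 μm.
Area A = 5.81×10⁻⁴ m².
(b) P = σAT⁴ = 5.670×10⁻⁸×5.81×10⁻⁴×(2072)⁴ = 607 W.

λ_max ≈ 1.40 μm; P ≈ 607 W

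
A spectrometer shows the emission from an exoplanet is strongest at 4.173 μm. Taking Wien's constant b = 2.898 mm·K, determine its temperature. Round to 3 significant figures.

Wien's law gives T = b/λ_max = (2.898×10⁻³ m·K)/(4.173×10⁻⁶ m) = 694 K.

T ≈ 694 K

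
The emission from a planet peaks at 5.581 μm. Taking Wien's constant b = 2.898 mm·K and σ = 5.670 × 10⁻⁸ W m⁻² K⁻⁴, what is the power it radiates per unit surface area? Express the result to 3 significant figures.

Wien's law: T = b/λ_max = 2.898×10⁻³/5.581×10⁻⁶ = 519.262 K.
Then I = σT⁴ = 5.670×10⁻⁸×(519.262)⁴ = 4.12×10³ W/m².

I ≈ 4.12×10³ W/m²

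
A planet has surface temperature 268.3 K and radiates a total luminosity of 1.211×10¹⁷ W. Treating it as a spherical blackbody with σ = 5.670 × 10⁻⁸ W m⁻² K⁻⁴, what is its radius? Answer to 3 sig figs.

R ≈ 5.73×10⁶ m

L = 4πR²σT⁴ ⇒ R = √(L/(4πσT⁴)).
σT⁴ = 293.809 W/m², so R = √(1.211×10¹⁷/(4π×293.809)) = 5.73×10⁶ m.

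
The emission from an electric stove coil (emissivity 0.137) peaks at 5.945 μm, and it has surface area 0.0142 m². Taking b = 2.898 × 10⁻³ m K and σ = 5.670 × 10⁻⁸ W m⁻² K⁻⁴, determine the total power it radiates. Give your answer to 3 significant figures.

P ≈ 6.23 W

Wien's law: T = b/λ_max = 2.898×10⁻³/5.945×10⁻⁶ = 487.468 K.
Area A = 0.0142 m².
Then P = εσAT⁴ = 0.137×5.670×10⁻⁸×0.0142×(487.468)⁴ = 6.23 W.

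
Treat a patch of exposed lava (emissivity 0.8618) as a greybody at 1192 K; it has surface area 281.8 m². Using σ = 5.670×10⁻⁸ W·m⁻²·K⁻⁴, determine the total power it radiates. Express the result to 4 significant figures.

P ≈ 2.780×10⁷ W

Area A = 281.8 m².
P = εσAT⁴ = 0.8618 × 5.670×10⁻⁸ × 281.8 × (1192)⁴ = 2.780×10⁷ W.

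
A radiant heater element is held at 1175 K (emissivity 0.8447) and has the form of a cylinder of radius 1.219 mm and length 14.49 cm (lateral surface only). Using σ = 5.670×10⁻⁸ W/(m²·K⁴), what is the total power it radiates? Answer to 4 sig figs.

P ≈ 101.3 W

Lateral area A = 2πrL = 2π×1.219×10⁻³×0.1449 = 1.10982×10⁻³ m².
P = εσAT⁴ = 0.8447 × 5.670×10⁻⁸ × 1.10982×10⁻³ × (1175)⁴ = 101.3 W.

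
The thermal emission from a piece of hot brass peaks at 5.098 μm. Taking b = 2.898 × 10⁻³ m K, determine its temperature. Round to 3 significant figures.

Wien's law gives T = b/λ_max = (2.898×10⁻³ m·K)/(5.098×10⁻⁶ m) = 568 K.

T ≈ 568 K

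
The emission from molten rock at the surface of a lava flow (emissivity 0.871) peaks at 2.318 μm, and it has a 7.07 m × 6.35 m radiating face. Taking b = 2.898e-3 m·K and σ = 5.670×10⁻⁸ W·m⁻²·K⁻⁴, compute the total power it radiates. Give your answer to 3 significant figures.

Wien's law: T = b/λ_max = 2.898×10⁻³/2.318×10⁻⁶ = 1250.22 K.
Area A = 7.07 × 6.35 = 44.8945 m².
Then P = εσAT⁴ = 0.871×5.670×10⁻⁸×44.8945×(1250.22)⁴ = 5.42×10⁶ W.

P ≈ 5.42×10⁶ W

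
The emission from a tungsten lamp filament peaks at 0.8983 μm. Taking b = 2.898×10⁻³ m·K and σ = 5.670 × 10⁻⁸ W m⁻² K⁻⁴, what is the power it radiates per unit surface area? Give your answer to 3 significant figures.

I ≈ 6.14×10⁶ W/m²

Wien's law: T = b/λ_max = 2.898×10⁻³/8.983×10⁻⁷ = 3226.09 K.
Then I = σT⁴ = 5.670×10⁻⁸×(3226.09)⁴ = 6.14×10⁶ W/m².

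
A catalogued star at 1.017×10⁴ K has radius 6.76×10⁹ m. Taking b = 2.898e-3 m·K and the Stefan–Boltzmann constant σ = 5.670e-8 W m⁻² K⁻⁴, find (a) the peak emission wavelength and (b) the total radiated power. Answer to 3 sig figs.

λ_max ≈ 285 nm; P ≈ 3.48×10²⁹ W

(a) λ_max = b/T = 2.898×10⁻³/1.017×10⁴ = 2.850×10⁻⁷ m = 285 nm.
Surface area A = 4πR² = 4π(6.76×10⁹ m)² = 5.74253×10²⁰ m².
(b) P = σAT⁴ = 5.670×10⁻⁸×5.74253×10²⁰×(1.017×10⁴)⁴ = 3.48×10²⁹ W.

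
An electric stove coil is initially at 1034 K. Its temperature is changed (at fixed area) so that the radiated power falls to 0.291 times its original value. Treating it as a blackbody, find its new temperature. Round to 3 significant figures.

T₂ ≈ 759 K

P ∝ T⁴, so T₂/T₁ = (P₂/P₁)^(1/4) = (0.291)^(1/4) = 0.734469.
T₂ = 1034 × 0.734469 = 759 K.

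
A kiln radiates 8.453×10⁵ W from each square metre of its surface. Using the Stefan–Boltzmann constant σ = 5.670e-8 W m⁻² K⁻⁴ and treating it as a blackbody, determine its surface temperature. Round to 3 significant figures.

T ≈ 1.96×10³ K

I = σT⁴, so T = (I/σ)^(1/4) = (8.453×10⁵/(5.670×10⁻⁸))^(1/4) = 1.96×10³ K.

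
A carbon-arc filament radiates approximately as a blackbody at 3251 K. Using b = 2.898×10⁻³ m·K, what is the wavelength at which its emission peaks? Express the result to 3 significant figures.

Wien's displacement law: λ_max = b/T = (2.898×10⁻³ m·K)/(3251 K) = 8.914×10⁻⁷ m.
That is 0.891 μm, in the infrared range.

λ_max ≈ 0.891 μm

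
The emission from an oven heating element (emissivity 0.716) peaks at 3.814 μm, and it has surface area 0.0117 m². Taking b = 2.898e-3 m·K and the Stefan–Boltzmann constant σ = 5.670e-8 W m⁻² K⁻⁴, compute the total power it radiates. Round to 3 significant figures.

Wien's law: T = b/λ_max = 2.898×10⁻³/3.814×10⁻⁶ = 759.832 K.
Area A = 0.0117 m².
Then P = εσAT⁴ = 0.716×5.670×10⁻⁸×0.0117×(759.832)⁴ = 158 W.

P ≈ 158 W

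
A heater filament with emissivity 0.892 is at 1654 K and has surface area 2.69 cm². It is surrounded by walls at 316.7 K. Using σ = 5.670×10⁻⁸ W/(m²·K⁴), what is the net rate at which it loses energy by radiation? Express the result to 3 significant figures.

Area A = 2.69 cm² = 2.69×10⁻⁴ m².
Net radiated power P_net = εσA(T⁴ − T₀⁴) = 0.892×5.670×10⁻⁸×2.69×10⁻⁴×(1654⁴ − 316.7⁴).
T⁴ − T₀⁴ = 7.48414×10¹² − 1.00599×10¹⁰ = 7.47408×10¹² K⁴, so P_net = 102 W.

Net loss ≈ 102 W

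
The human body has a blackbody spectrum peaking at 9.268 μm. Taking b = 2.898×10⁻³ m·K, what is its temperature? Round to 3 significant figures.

T ≈ 313 K

Wien's law gives T = b/λ_max = (2.898×10⁻³ m·K)/(9.268×10⁻⁶ m) = 313 K.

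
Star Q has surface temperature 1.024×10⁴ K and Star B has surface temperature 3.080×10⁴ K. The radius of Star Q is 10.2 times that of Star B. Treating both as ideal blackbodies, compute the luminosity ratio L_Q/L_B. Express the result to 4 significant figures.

L_Q/L_B ≈ 1.271

L ∝ R²T⁴, so L_Q/L_B = (R_Q/R_B)²(T_Q/T_B)⁴ = (10.2)² × (1.024×10⁴/3.080×10⁴)⁴ = 104.04 × 0.0122179 = 1.271.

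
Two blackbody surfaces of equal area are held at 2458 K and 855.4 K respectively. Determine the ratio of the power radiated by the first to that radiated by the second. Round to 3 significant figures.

P₁/P₂ ≈ 68.2

With equal areas, P₁/P₂ = (T₁/T₂)⁴ = (2458/855.4)⁴ = 68.2.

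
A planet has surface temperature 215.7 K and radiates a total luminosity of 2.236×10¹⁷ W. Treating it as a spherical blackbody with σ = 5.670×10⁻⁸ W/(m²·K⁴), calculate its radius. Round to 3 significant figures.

R ≈ 1.20×10⁷ m

L = 4πR²σT⁴ ⇒ R = √(L/(4πσT⁴)).
σT⁴ = 122.739 W/m², so R = √(2.236×10¹⁷/(4π×122.739)) = 1.20×10⁷ m.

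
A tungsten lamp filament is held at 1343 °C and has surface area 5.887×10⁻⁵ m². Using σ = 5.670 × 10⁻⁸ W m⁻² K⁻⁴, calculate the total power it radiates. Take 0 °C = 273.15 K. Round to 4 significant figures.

T = 1343 °C + 273.15 = 1616.15 K.
Area A = 5.887×10⁻⁵ m².
P = σAT⁴ = 5.670×10⁻⁸ × 5.887×10⁻⁵ × (1616.15)⁴ = 22.77 W.

P ≈ 22.77 W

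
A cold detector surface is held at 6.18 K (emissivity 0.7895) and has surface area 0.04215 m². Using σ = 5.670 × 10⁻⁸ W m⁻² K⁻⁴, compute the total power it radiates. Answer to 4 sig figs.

Area A = 0.04215 m².
P = εσAT⁴ = 0.7895 × 5.670×10⁻⁸ × 0.04215 × (6.18)⁴ = 2.752×10⁻⁶ W.

P ≈ 2.752×10⁻⁶ W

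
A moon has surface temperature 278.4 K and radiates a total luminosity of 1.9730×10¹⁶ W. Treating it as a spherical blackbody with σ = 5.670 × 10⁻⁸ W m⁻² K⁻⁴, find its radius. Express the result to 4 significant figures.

R ≈ 2.147×10⁶ m

L = 4πR²σT⁴ ⇒ R = √(L/(4πσT⁴)).
σT⁴ = 340.612 W/m², so R = √(1.9730×10¹⁶/(4π×340.612)) = 2.147×10⁶ m.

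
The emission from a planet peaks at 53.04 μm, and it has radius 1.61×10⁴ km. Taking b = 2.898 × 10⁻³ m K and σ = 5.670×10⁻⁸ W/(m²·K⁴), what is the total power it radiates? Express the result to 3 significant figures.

Wien's law: T = b/λ_max = 2.898×10⁻³/5.304×10⁻⁵ = 54.6380 K.
Surface area A = 4πR² = 4π(1.61×10⁷ m)² = 3.25733×10¹⁵ m².
Then P = σAT⁴ = 5.670×10⁻⁸×3.25733×10¹⁵×(54.6380)⁴ = 1.65×10¹⁵ W.

P ≈ 1.65×10¹⁵ W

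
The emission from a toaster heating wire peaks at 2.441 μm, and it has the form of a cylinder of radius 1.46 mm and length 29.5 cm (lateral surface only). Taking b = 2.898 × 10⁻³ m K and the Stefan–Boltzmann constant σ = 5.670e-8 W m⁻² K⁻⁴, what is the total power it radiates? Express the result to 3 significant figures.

P ≈ 305 W

Wien's law: T = b/λ_max = 2.898×10⁻³/2.441×10⁻⁶ = 1187.22 K.
Lateral area A = 2πrL = 2π×1.46×10⁻³×0.295 = 2.70617×10⁻³ m².
Then P = σAT⁴ = 5.670×10⁻⁸×2.70617×10⁻³×(1187.22)⁴ = 305 W.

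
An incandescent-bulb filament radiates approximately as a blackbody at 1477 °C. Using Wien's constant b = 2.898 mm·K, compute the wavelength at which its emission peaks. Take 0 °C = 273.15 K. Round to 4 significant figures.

λ_max ≈ 1.656 μm

T = 1477 °C + 273.15 = 1750.15 K.
Wien's displacement law: λ_max = b/T = (2.898×10⁻³ m·K)/(1750.15 K) = 1.6559×10⁻⁶ m.
That is 1.656 μm, in the infrared range.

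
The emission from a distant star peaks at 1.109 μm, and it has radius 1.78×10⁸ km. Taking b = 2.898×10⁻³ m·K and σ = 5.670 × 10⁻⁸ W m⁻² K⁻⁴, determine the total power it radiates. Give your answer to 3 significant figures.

P ≈ 1.05×10³⁰ W

Wien's law: T = b/λ_max = 2.898×10⁻³/1.109×10⁻⁶ = 2613.17 K.
Surface area A = 4πR² = 4π(1.78×10¹¹ m)² = 3.98153×10²³ m².
Then P = σAT⁴ = 5.670×10⁻⁸×3.98153×10²³×(2613.17)⁴ = 1.05×10³⁰ W.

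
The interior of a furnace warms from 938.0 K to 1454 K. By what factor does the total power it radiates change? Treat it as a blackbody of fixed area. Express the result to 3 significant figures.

P₂/P₁ ≈ 5.77

P ∝ T⁴, so P₂/P₁ = (T₂/T₁)⁴ = (1454/938.0)⁴ = (1.55011)⁴ = 5.77.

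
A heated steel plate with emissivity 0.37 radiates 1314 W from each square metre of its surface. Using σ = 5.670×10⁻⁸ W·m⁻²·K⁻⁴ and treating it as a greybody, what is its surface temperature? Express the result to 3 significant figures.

I = εσT⁴, so T = (I/εσ)^(1/4) = (1314/(0.37×5.670×10⁻⁸))^(1/4) = 500 K.

T ≈ 500 K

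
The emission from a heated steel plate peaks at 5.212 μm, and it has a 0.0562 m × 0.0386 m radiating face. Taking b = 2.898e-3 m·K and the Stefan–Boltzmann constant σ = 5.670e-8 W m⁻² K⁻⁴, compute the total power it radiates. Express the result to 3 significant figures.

Wien's law: T = b/λ_max = 2.898×10⁻³/5.212×10⁻⁶ = 556.025 K.
Area A = 0.0562 × 0.0386 = 2.16932×10⁻³ m².
Then P = σAT⁴ = 5.670×10⁻⁸×2.16932×10⁻³×(556.025)⁴ = 11.8 W.

P ≈ 11.8 W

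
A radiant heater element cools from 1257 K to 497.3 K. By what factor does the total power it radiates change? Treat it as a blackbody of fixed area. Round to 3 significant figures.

P₂/P₁ ≈ 0.0245

P ∝ T⁴, so P₂/P₁ = (T₂/T₁)⁴ = (497.3/1257)⁴ = (0.395625)⁴ = 0.0245.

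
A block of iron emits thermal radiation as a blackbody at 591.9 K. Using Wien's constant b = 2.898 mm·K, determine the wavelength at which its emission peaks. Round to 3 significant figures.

Wien's displacement law: λ_max = b/T = (2.898×10⁻³ m·K)/(591.9 K) = 4.896×10⁻⁶ m.
That is 4.90 μm, in the infrared range.

λ_max ≈ 4.90 μm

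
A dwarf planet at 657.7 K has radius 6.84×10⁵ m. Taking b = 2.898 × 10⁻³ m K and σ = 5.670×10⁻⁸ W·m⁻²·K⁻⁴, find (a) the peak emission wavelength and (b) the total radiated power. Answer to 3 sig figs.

λ_max ≈ 4.41 μm; P ≈ 6.24×10¹⁶ W

(a) λ_max = b/T = 2.898×10⁻³/657.7 = 4.406×10⁻⁶ m = 4.41 μm.
Surface area A = 4πR² = 4π(6.84×10⁵ m)² = 5.87925×10¹² m².
(b) P = σAT⁴ = 5.670×10⁻⁸×5.87925×10¹²×(657.7)⁴ = 6.24×10¹⁶ W.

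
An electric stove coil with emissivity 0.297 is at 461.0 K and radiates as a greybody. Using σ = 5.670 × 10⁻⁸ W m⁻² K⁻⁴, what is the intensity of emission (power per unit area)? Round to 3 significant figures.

Stefan–Boltzmann: I = εσT⁴ = 0.297 × 5.670×10⁻⁸ × (461.0)⁴ = 761 W/m².

I ≈ 761 W/m²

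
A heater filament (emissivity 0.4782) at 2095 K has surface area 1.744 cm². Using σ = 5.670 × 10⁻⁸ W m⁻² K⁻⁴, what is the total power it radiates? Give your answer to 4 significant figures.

P ≈ 91.09 W

Area A = 1.744 cm² = 1.744×10⁻⁴ m².
P = εσAT⁴ = 0.4782 × 5.670×10⁻⁸ × 1.744×10⁻⁴ × (2095)⁴ = 91.09 W.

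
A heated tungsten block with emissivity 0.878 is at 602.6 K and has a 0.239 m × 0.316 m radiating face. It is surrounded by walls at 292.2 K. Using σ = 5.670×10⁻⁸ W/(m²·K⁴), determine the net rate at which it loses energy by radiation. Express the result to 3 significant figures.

Net loss ≈ 468 W

Area A = 0.239 × 0.316 = 0.075524 m².
Net radiated power P_net = εσA(T⁴ − T₀⁴) = 0.878×5.670×10⁻⁸×0.075524×(602.6⁴ − 292.2⁴).
T⁴ − T₀⁴ = 1.31861×10¹¹ − 7.28989×10⁹ = 1.24571×10¹¹ K⁴, so P_net = 468 W.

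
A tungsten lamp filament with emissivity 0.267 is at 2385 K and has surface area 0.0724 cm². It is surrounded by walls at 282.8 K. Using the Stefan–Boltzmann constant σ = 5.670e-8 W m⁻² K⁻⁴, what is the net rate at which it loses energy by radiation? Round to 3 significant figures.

Net loss ≈ 3.55 W

Area A = 0.0724 cm² = 7.24×10⁻⁶ m².
Net radiated power P_net = εσA(T⁴ − T₀⁴) = 0.267×5.670×10⁻⁸×7.24×10⁻⁶×(2385⁴ − 282.8⁴).
T⁴ − T₀⁴ = 3.23559×10¹³ − 6.39613×10⁹ = 3.23495×10¹³ K⁴, so P_net = 3.55 W.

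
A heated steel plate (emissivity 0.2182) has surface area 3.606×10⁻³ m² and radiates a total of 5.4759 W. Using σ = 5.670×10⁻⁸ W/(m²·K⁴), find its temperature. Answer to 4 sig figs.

T ≈ 591.9 K

Area A = 3.606×10⁻³ m².
P = εσAT⁴ ⇒ T = (P/(εσA))^(1/4) = (5.4759/(0.2182×5.670×10⁻⁸×3.606×10⁻³))^(1/4) = 591.9 K.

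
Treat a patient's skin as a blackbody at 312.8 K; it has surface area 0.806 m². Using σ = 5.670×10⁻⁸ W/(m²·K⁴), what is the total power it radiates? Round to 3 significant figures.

P ≈ 438 W

Area A = 0.806 m².
P = σAT⁴ = 5.670×10⁻⁸ × 0.806 × (312.8)⁴ = 438 W.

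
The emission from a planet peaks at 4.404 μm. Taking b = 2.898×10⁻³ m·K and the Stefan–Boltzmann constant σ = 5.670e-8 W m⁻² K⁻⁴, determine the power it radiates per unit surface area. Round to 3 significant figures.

Wien's law: T = b/λ_max = 2.898×10⁻³/4.404×10⁻⁶ = 658.038 K.
Then I = σT⁴ = 5.670×10⁻⁸×(658.038)⁴ = 1.06×10⁴ W/m².

I ≈ 1.06×10⁴ W/m²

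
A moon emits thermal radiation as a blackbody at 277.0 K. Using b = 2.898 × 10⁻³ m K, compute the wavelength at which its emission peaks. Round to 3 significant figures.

Wien's displacement law: λ_max = b/T = (2.898×10⁻³ m·K)/(277.0 K) = 1.046×10⁻⁵ m.
That is 10.5 μm, in the infrared range.

λ_max ≈ 10.5 μm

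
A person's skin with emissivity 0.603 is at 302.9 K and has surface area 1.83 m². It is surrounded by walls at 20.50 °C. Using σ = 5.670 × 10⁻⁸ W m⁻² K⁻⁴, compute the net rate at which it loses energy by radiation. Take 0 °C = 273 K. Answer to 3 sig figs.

Surroundings: T = 20.50 °C + 273 = 293.50 K.
Area A = 1.83 m².
Net radiated power P_net = εσA(T⁴ − T₀⁴) = 0.603×5.670×10⁻⁸×1.83×(302.9⁴ − 293.50⁴).
T⁴ − T₀⁴ = 8.41777×10⁹ − 7.42049×10⁹ = 9.97280×10⁸ K⁴, so P_net = 62.4 W.

Net loss ≈ 62.4 W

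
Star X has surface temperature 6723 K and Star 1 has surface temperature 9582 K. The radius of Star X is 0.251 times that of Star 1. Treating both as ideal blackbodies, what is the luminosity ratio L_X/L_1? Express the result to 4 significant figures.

L ∝ R²T⁴, so L_X/L_1 = (R_X/R_1)²(T_X/T_1)⁴ = (0.251)² × (6723/9582)⁴ = 0.063001 × 0.242341 = 0.01527.

L_X/L_1 ≈ 0.01527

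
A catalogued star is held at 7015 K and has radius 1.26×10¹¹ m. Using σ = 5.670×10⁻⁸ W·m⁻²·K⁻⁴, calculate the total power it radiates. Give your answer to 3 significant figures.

Surface area A = 4πR² = 4π(1.26×10¹¹ m)² = 1.99504×10²³ m².
P = σAT⁴ = 5.670×10⁻⁸ × 1.99504×10²³ × (7015)⁴ = 2.74×10³¹ W.

P ≈ 2.74×10³¹ W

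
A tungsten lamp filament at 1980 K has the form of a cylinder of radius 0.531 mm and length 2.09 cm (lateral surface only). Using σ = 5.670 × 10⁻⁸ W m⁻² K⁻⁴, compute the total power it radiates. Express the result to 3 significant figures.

Lateral area A = 2πrL = 2π×5.31×10⁻⁴×0.0209 = 6.97302×10⁻⁵ m².
P = σAT⁴ = 5.670×10⁻⁸ × 6.97302×10⁻⁵ × (1980)⁴ = 60.8 W.

P ≈ 60.8 W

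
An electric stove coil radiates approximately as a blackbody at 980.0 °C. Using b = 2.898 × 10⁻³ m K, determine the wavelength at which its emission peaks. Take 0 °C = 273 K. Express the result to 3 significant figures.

λ_max ≈ 2.31×10³ nm

T = 980.0 °C + 273 = 1253.0 K.
Wien's displacement law: λ_max = b/T = (2.898×10⁻³ m·K)/(1253.0 K) = 2.313×10⁻⁶ m.
That is 2.31×10³ nm, in the infrared range.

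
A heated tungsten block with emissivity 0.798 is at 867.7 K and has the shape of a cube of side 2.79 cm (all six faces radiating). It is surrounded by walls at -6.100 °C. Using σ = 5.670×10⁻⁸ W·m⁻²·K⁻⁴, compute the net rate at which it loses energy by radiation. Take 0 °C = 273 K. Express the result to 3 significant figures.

Surroundings: T = -6.100 °C + 273 = 266.900 K.
Area A = 6s² = 6×(0.0279 m)² = 4.67046×10⁻³ m².
Net radiated power P_net = εσA(T⁴ − T₀⁴) = 0.798×5.670×10⁻⁸×4.67046×10⁻³×(867.7⁴ − 266.900⁴).
T⁴ − T₀⁴ = 5.66863×10¹¹ − 5.07451×10⁹ = 5.61788×10¹¹ K⁴, so P_net = 119 W.

Net loss ≈ 119 W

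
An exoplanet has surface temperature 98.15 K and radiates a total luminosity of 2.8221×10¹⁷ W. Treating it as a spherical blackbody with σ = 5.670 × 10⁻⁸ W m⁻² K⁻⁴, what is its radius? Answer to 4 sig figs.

R ≈ 6.533×10⁷ m

L = 4πR²σT⁴ ⇒ R = √(L/(4πσT⁴)).
σT⁴ = 5.26192 W/m², so R = √(2.8221×10¹⁷/(4π×5.26192)) = 6.533×10⁷ m.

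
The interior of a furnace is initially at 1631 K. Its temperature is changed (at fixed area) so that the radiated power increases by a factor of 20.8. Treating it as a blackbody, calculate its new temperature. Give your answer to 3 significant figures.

P ∝ T⁴, so T₂/T₁ = (P₂/P₁)^(1/4) = (20.8)^(1/4) = 2.13558.
T₂ = 1631 × 2.13558 = 3.48×10³ K.

T₂ ≈ 3.48×10³ K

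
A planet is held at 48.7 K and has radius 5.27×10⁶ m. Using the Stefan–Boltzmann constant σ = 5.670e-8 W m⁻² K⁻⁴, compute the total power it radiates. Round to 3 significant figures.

Surface area A = 4πR² = 4π(5.27×10⁶ m)² = 3.49005×10¹⁴ m².
P = σAT⁴ = 5.670×10⁻⁸ × 3.49005×10¹⁴ × (48.7)⁴ = 1.11×10¹⁴ W.

P ≈ 1.11×10¹⁴ W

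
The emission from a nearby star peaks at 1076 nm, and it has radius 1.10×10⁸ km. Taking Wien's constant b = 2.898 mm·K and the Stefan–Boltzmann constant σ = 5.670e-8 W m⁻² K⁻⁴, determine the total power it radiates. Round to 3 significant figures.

Wien's law: T = b/λ_max = 2.898×10⁻³/1.076×10⁻⁶ = 2693.31 K.
Surface area A = 4πR² = 4π(1.10×10¹¹ m)² = 1.52053×10²³ m².
Then P = σAT⁴ = 5.670×10⁻⁸×1.52053×10²³×(2693.31)⁴ = 4.54×10²⁹ W.

P ≈ 4.54×10²⁹ W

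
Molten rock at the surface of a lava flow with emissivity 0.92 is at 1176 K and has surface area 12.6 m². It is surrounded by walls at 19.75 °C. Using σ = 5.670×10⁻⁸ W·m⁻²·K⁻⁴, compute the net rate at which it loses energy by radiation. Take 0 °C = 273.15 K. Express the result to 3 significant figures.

Surroundings: T = 19.75 °C + 273.15 = 292.90 K.
Area A = 12.6 m².
Net radiated power P_net = εσA(T⁴ − T₀⁴) = 0.92×5.670×10⁻⁸×12.6×(1176⁴ − 292.90⁴).
T⁴ − T₀⁴ = 1.91262×10¹² − 7.35999×10⁹ = 1.90526×10¹² K⁴, so P_net = 1.25×10⁶ W.

Net loss ≈ 1.25×10⁶ W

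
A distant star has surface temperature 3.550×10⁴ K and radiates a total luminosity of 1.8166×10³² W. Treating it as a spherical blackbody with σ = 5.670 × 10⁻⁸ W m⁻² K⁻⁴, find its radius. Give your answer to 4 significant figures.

L = 4πR²σT⁴ ⇒ R = √(L/(4πσT⁴)).
σT⁴ = 9.00526×10¹⁰ W/m², so R = √(1.8166×10³²/(4π×9.00526×10¹⁰)) = 1.267×10¹⁰ m.

R ≈ 1.267×10¹⁰ m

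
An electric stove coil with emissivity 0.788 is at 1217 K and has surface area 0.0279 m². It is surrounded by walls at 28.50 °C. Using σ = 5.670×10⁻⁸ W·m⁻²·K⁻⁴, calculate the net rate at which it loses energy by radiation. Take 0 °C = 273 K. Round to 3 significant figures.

Surroundings: T = 28.50 °C + 273 = 301.50 K.
Area A = 0.0279 m².
Net radiated power P_net = εσA(T⁴ − T₀⁴) = 0.788×5.670×10⁻⁸×0.0279×(1217⁴ − 301.50⁴).
T⁴ − T₀⁴ = 2.19362×10¹² − 8.26322×10⁹ = 2.18536×10¹² K⁴, so P_net = 2.72×10³ W.

Net loss ≈ 2.72×10³ W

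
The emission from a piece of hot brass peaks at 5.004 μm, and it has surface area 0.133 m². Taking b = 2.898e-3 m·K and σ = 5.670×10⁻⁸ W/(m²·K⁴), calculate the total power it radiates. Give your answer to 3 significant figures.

P ≈ 848 W

Wien's law: T = b/λ_max = 2.898×10⁻³/5.004×10⁻⁶ = 579.137 K.
Area A = 0.133 m².
Then P = σAT⁴ = 5.670×10⁻⁸×0.133×(579.137)⁴ = 848 W.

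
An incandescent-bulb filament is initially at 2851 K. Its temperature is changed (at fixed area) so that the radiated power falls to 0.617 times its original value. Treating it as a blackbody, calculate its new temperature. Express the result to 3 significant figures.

T₂ ≈ 2.53×10³ K

P ∝ T⁴, so T₂/T₁ = (P₂/P₁)^(1/4) = (0.617)^(1/4) = 0.886281.
T₂ = 2851 × 0.886281 = 2.53×10³ K.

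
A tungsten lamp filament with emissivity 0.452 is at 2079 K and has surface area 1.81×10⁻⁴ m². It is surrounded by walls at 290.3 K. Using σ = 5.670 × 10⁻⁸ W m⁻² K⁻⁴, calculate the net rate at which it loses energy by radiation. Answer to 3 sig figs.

Area A = 1.81×10⁻⁴ m².
Net radiated power P_net = εσA(T⁴ − T₀⁴) = 0.452×5.670×10⁻⁸×1.81×10⁻⁴×(2079⁴ − 290.3⁴).
T⁴ − T₀⁴ = 1.86818×10¹³ − 7.10212×10⁹ = 1.86747×10¹³ K⁴, so P_net = 86.6 W.

Net loss ≈ 86.6 W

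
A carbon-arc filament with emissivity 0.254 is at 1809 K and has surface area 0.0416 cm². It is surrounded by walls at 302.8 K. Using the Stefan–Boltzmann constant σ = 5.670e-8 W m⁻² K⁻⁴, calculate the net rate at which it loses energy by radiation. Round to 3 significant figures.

Area A = 0.0416 cm² = 4.16×10⁻⁶ m².
Net radiated power P_net = εσA(T⁴ − T₀⁴) = 0.254×5.670×10⁻⁸×4.16×10⁻⁶×(1809⁴ − 302.8⁴).
T⁴ − T₀⁴ = 1.07091×10¹³ − 8.40666×10⁹ = 1.07007×10¹³ K⁴, so P_net = 0.641 W.

Net loss ≈ 0.641 W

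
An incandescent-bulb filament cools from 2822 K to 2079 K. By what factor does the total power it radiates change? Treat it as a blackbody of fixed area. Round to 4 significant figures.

P ∝ T⁴, so P₂/P₁ = (T₂/T₁)⁴ = (2079/2822)⁴ = (0.736712)⁴ = 0.2946.

P₂/P₁ ≈ 0.2946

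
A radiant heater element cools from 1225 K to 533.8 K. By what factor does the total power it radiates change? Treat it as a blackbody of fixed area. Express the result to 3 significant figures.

P₂/P₁ ≈ 0.0361

P ∝ T⁴, so P₂/P₁ = (T₂/T₁)⁴ = (533.8/1225)⁴ = (0.435755)⁴ = 0.0361.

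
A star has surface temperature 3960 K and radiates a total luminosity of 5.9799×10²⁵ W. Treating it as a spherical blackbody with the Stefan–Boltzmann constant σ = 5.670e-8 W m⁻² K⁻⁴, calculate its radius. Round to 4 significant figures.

R ≈ 5.842×10⁸ m

L = 4πR²σT⁴ ⇒ R = √(L/(4πσT⁴)).
σT⁴ = 1.39432×10⁷ W/m², so R = √(5.9799×10²⁵/(4π×1.39432×10⁷)) = 5.842×10⁸ m.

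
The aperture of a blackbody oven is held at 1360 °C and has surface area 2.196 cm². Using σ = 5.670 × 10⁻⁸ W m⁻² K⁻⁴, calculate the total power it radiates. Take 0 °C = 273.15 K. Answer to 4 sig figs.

T = 1360 °C + 273.15 = 1633.15 K.
Area A = 2.196 cm² = 2.196×10⁻⁴ m².
P = σAT⁴ = 5.670×10⁻⁸ × 2.196×10⁻⁴ × (1633.15)⁴ = 88.58 W.

P ≈ 88.58 W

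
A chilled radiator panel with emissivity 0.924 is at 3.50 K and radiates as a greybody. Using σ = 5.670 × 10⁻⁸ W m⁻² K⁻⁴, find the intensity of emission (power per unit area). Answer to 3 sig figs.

I ≈ 7.86×10⁻⁶ W/m²

Stefan–Boltzmann: I = εσT⁴ = 0.924 × 5.670×10⁻⁸ × (3.50)⁴ = 7.86×10⁻⁶ W/m².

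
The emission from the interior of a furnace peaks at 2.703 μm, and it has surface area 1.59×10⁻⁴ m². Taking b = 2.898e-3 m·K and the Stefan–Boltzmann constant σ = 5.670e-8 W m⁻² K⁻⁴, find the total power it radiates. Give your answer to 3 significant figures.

P ≈ 11.9 W

Wien's law: T = b/λ_max = 2.898×10⁻³/2.703×10⁻⁶ = 1072.14 K.
Area A = 1.59×10⁻⁴ m².
Then P = σAT⁴ = 5.670×10⁻⁸×1.59×10⁻⁴×(1072.14)⁴ = 11.9 W.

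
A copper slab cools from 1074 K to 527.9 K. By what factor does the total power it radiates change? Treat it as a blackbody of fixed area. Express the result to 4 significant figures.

P ∝ T⁴, so P₂/P₁ = (T₂/T₁)⁴ = (527.9/1074)⁴ = (0.491527)⁴ = 0.05837.

P₂/P₁ ≈ 0.05837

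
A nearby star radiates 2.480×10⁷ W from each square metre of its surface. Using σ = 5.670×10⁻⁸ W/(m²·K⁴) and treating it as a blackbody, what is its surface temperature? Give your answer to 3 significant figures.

T ≈ 4.57×10³ K

I = σT⁴, so T = (I/σ)^(1/4) = (2.480×10⁷/(5.670×10⁻⁸))^(1/4) = 4.57×10³ K.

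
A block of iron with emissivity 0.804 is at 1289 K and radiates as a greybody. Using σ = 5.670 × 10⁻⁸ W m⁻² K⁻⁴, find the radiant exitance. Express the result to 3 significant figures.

I ≈ 1.26×10⁵ W/m²

Stefan–Boltzmann: I = εσT⁴ = 0.804 × 5.670×10⁻⁸ × (1289)⁴ = 1.26×10⁵ W/m².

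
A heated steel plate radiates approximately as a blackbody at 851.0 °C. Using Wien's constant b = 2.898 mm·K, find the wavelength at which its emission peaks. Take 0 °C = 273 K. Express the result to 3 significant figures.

λ_max ≈ 2.58×10³ nm

T = 851.0 °C + 273 = 1124.0 K.
Wien's displacement law: λ_max = b/T = (2.898×10⁻³ m·K)/(1124.0 K) = 2.578×10⁻⁶ m.
That is 2.58×10³ nm, in the infrared range.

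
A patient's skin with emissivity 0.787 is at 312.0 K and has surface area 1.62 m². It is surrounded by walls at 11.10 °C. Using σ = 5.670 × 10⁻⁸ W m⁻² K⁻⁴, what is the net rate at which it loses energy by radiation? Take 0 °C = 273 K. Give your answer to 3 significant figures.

Surroundings: T = 11.10 °C + 273 = 284.10 K.
Area A = 1.62 m².
Net radiated power P_net = εσA(T⁴ − T₀⁴) = 0.787×5.670×10⁻⁸×1.62×(312.0⁴ − 284.10⁴).
T⁴ − T₀⁴ = 9.47585×10⁹ − 6.51456×10⁹ = 2.96129×10⁹ K⁴, so P_net = 214 W.

Net loss ≈ 214 W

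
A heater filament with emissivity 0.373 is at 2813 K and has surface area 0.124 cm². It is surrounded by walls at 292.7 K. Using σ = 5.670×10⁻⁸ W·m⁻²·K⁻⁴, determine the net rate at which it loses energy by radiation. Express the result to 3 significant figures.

Area A = 0.124 cm² = 1.24×10⁻⁵ m².
Net radiated power P_net = εσA(T⁴ − T₀⁴) = 0.373×5.670×10⁻⁸×1.24×10⁻⁵×(2813⁴ − 292.7⁴).
T⁴ − T₀⁴ = 6.26151×10¹³ − 7.33991×10⁹ = 6.26078×10¹³ K⁴, so P_net = 16.4 W.

Net loss ≈ 16.4 W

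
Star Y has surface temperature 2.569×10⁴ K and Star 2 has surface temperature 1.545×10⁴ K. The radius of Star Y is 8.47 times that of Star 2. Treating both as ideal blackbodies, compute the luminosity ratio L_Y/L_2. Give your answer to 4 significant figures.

L_Y/L_2 ≈ 548.4

L ∝ R²T⁴, so L_Y/L_2 = (R_Y/R_2)²(T_Y/T_2)⁴ = (8.47)² × (2.569×10⁴/1.545×10⁴)⁴ = 71.7409 × 7.64438 = 548.4.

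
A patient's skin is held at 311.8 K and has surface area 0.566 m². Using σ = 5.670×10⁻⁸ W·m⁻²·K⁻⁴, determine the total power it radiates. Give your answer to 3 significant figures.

Area A = 0.566 m².
P = σAT⁴ = 5.670×10⁻⁸ × 0.566 × (311.8)⁴ = 303 W.

P ≈ 303 W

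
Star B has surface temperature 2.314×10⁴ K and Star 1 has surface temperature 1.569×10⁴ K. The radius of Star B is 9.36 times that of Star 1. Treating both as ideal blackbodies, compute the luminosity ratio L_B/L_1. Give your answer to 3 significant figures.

L_B/L_1 ≈ 414

L ∝ R²T⁴, so L_B/L_1 = (R_B/R_1)²(T_B/T_1)⁴ = (9.36)² × (2.314×10⁴/1.569×10⁴)⁴ = 87.6096 × 4.73109 = 414.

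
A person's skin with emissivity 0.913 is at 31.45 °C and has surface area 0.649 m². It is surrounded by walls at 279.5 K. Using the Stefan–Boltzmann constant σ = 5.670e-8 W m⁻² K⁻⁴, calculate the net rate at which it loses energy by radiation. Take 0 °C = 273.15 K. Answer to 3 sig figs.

Net loss ≈ 84.2 W

T = 31.45 °C + 273.15 = 304.60 K.
Area A = 0.649 m².
Net radiated power P_net = εσA(T⁴ − T₀⁴) = 0.913×5.670×10⁻⁸×0.649×(304.60⁴ − 279.5⁴).
T⁴ − T₀⁴ = 8.60834×10⁹ − 6.10277×10⁹ = 2.50557×10⁹ K⁴, so P_net = 84.2 W.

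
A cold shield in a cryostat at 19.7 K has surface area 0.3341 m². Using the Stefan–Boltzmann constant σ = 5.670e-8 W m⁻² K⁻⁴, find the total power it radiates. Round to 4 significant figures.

Area A = 0.3341 m².
P = σAT⁴ = 5.670×10⁻⁸ × 0.3341 × (19.7)⁴ = 2.853×10⁻³ W.

P ≈ 2.853×10⁻³ W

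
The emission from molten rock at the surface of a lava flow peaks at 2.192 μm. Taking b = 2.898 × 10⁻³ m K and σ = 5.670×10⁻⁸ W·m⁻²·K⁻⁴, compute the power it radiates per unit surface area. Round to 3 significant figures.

I ≈ 1.73×10⁵ W/m²

Wien's law: T = b/λ_max = 2.898×10⁻³/2.192×10⁻⁶ = 1322.08 K.
Then I = σT⁴ = 5.670×10⁻⁸×(1322.08)⁴ = 1.73×10⁵ W/m².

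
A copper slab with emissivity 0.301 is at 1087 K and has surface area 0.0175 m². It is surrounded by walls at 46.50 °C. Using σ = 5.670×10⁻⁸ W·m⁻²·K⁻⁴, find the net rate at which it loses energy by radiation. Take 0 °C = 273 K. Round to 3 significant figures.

Surroundings: T = 46.50 °C + 273 = 319.50 K.
Area A = 0.0175 m².
Net radiated power P_net = εσA(T⁴ − T₀⁴) = 0.301×5.670×10⁻⁸×0.0175×(1087⁴ − 319.50⁴).
T⁴ − T₀⁴ = 1.39611×10¹² − 1.04204×10¹⁰ = 1.38569×10¹² K⁴, so P_net = 414 W.

Net loss ≈ 414 W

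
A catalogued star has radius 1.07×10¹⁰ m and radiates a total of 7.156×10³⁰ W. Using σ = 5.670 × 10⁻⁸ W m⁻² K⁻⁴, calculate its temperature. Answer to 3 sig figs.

T ≈ 1.72×10⁴ K

Surface area A = 4πR² = 4π(1.07×10¹⁰ m)² = 1.43872×10²¹ m².
P = σAT⁴ ⇒ T = (P/(σA))^(1/4) = (7.156×10³⁰/(5.670×10⁻⁸×1.43872×10²¹))^(1/4) = 1.72×10⁴ K.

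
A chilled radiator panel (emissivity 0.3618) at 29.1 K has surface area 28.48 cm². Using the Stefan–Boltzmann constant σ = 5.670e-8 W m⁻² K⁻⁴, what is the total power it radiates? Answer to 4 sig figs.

P ≈ 4.190×10⁻⁵ W

Area A = 28.48 cm² = 2.848×10⁻³ m².
P = εσAT⁴ = 0.3618 × 5.670×10⁻⁸ × 2.848×10⁻³ × (29.1)⁴ = 4.190×10⁻⁵ W.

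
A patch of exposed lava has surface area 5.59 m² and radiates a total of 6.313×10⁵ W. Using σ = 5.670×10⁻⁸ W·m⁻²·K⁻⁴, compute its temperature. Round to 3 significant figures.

T ≈ 1.19×10³ K

Area A = 5.59 m².
P = σAT⁴ ⇒ T = (P/(σA))^(1/4) = (6.313×10⁵/(5.670×10⁻⁸×5.59))^(1/4) = 1.19×10³ K.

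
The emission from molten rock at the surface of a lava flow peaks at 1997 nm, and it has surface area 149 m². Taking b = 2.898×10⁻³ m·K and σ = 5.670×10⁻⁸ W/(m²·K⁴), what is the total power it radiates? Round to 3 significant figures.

Wien's law: T = b/λ_max = 2.898×10⁻³/1.997×10⁻⁶ = 1451.18 K.
Area A = 149 m².
Then P = σAT⁴ = 5.670×10⁻⁸×149×(1451.18)⁴ = 3.75×10⁷ W.

P ≈ 3.75×10⁷ W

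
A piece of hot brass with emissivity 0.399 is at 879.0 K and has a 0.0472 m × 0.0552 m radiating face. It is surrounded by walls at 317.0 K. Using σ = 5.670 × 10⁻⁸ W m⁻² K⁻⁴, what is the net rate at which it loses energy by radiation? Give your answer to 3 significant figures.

Net loss ≈ 34.6 W

Area A = 0.0472 × 0.0552 = 2.60544×10⁻³ m².
Net radiated power P_net = εσA(T⁴ − T₀⁴) = 0.399×5.670×10⁻⁸×2.60544×10⁻³×(879.0⁴ − 317.0⁴).
T⁴ − T₀⁴ = 5.96974×10¹¹ − 1.00980×10¹⁰ = 5.86876×10¹¹ K⁴, so P_net = 34.6 W.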